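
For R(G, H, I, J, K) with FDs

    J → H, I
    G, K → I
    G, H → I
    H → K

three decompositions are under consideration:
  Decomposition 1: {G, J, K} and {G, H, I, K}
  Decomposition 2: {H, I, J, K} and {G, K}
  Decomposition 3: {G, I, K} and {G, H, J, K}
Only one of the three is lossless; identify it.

Decomposition 3

Decomposition 1: common = {G, K}, closure = {G, I, K} → lossy.
Decomposition 2: common = {K}, closure = {K} → lossy.
Decomposition 3: common = {G, K}, closure = {G, I, K} → lossless.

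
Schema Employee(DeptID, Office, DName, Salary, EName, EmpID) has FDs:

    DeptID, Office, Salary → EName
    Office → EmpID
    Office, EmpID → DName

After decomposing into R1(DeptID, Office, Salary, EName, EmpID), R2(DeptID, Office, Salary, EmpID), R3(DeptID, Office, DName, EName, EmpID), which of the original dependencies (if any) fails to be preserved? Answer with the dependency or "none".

none

DeptID, Office, Salary → EName lies within R1.
Office → EmpID lies within R1.
Office, EmpID → DName lies within R3.
Every dependency is enforceable on the fragments, so the decomposition is dependency-preserving.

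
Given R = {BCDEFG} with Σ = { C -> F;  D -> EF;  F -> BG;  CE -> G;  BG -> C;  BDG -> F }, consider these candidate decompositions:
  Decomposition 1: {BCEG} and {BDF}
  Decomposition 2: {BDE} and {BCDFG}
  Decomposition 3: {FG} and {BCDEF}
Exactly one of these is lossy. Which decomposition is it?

Decomposition 1

Decomposition 1: common = {B}, closure = {B} → lossy.
Decomposition 2: common = {BD}, closure = {BCDEFG} → lossless.
Decomposition 3: common = {F}, closure = {BCFG} → lossless.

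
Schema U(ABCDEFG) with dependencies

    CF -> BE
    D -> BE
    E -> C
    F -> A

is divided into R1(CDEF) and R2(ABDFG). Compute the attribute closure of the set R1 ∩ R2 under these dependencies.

ABCDEF

R1 ∩ R2 = {DF}.
D → BE applies, adding BE
E → C applies, adding C
F → A applies, adding A
Closure: {ABCDEF}.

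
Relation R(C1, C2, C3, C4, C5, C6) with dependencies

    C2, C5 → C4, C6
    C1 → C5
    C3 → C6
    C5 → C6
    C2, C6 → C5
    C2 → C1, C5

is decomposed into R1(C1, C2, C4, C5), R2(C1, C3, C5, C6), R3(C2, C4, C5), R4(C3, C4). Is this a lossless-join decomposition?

No

Chase test. Columns are C1, C2, C3, C4, C5, C6; row i has aⱼ where attribute j ∈ Ri, else bᵢⱼ.
Initial tableau (one row per fragment):
  row 1: a1 a2 b13 a4 a5 b16
  row 2: a1 b22 a3 b24 a5 a6
  row 3: b31 a2 b33 a4 a5 b36
  row 4: b41 b42 a3 a4 b45 b46
Rows 1 and 3 agree on C2, C5; apply C2, C5→C4, C6 and equate their C4, C6 entries.
Rows 2 and 4 agree on C3; apply C3→C6 and equate their C6 entries.
Rows 1 and 2 agree on C5; apply C5→C6 and equate their C6 entries.
Rows 1 and 3 agree on C2; apply C2→C1, C5 and equate their C1, C5 entries.
No row becomes fully distinguished — the join is lossy.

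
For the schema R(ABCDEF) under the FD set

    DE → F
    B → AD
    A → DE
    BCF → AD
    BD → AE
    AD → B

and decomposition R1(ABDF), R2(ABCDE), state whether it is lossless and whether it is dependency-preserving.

Lossless test: (ABD)⁺ = {ABDEF}, which contains all of one fragment — lossless.
Dependency preservation: the restricted closure of {DE} across the fragments never reaches {F}, so DE → F cannot be enforced without a join — not preserved.

lossless but not dependency-preserving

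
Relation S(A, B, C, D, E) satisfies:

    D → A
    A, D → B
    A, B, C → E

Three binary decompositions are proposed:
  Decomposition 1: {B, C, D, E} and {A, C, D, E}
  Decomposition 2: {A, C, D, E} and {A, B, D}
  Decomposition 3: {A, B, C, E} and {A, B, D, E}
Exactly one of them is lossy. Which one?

Decomposition 1: common = {C, D, E}, closure = {A, B, C, D, E} → lossless.
Decomposition 2: common = {A, D}, closure = {A, B, D} → lossless.
Decomposition 3: common = {A, B, E}, closure = {A, B, E} → lossy.

Decomposition 3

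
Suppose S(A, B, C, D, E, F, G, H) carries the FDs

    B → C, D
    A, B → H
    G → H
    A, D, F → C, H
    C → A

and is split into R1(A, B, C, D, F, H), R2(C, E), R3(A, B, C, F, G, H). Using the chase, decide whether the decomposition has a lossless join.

No

Chase test. Columns are A, B, C, D, E, F, G, H; row i has aⱼ where attribute j ∈ Ri, else bᵢⱼ.
Initial tableau (one row per fragment):
  row 1: a1 a2 a3 a4 b15 a6 b17 a8
  row 2: b21 b22 a3 b24 a5 b26 b27 b28
  row 3: a1 a2 a3 b34 b35 a6 a7 a8
Rows 1 and 3 agree on B; apply B→C, D and equate their C, D entries.
Rows 1 and 2 agree on C; apply C→A and equate their A entries.
No row becomes fully distinguished — the join is lossy.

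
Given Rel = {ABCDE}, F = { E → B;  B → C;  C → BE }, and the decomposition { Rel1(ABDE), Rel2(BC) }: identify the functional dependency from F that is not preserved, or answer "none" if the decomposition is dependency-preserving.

none

E → B lies within Rel1.
B → C lies within Rel2.
C → BE: restricted closure across fragments reaches BE.
Every dependency is enforceable on the fragments, so the decomposition is dependency-preserving.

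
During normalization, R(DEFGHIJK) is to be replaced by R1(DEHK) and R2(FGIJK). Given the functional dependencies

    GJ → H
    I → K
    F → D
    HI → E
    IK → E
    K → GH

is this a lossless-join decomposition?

Common attributes: R1 ∩ R2 = {K}.
Closure of {K}: K → GH applies, adding GH. So (K)⁺ = {GHK}.
The closure contains neither all of R1 = {DEHK} nor all of R2 = {FGIJK}, so the common attributes are not a superkey of either fragment. The join is lossy.

No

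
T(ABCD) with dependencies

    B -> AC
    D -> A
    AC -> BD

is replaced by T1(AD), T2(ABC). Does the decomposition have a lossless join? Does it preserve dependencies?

lossy and not dependency-preserving

Lossless test: (A)⁺ = {A}, which is a superkey of neither fragment — lossy.
Dependency preservation: the restricted closure of {AC} across the fragments never reaches {BD}, so AC → BD cannot be enforced without a join — not preserved.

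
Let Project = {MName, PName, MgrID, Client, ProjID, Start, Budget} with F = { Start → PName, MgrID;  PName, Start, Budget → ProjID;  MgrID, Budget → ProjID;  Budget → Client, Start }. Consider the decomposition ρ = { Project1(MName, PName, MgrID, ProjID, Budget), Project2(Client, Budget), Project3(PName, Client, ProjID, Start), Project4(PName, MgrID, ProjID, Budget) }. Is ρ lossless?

Chase test. Columns are MName, PName, MgrID, Client, ProjID, Start, Budget; row i has aⱼ where attribute j ∈ Projecti, else bᵢⱼ.
Initial tableau (one row per fragment):
  row 1: a1 a2 a3 b14 a5 b16 a7
  row 2: b21 b22 b23 a4 b25 b26 a7
  row 3: b31 a2 b33 a4 a5 a6 b37
  row 4: b41 a2 a3 b44 a5 b46 a7
Rows 1 and 2 agree on Budget; apply Budget→Client, Start and equate their Client, Start entries.
Rows 1 and 4 agree on Budget; apply Budget→Client, Start and equate their Client, Start entries.
Rows 1 and 2 agree on Start; apply Start→PName, MgrID and equate their PName, MgrID entries.
Rows 1 and 2 agree on PName, Start, Budget; apply PName, Start, Budget→ProjID and equate their ProjID entries.
No row becomes fully distinguished — the join is lossy.

No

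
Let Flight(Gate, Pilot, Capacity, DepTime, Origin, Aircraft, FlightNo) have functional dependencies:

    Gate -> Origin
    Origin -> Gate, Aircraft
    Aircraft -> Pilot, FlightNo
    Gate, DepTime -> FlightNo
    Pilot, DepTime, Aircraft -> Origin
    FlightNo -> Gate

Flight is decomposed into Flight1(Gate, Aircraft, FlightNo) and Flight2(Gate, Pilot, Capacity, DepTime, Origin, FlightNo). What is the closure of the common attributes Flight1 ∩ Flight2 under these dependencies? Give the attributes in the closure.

Flight1 ∩ Flight2 = {Gate, FlightNo}.
Gate → Origin applies, adding Origin
Origin → Gate, Aircraft applies, adding Aircraft
Aircraft → Pilot, FlightNo applies, adding Pilot
Closure: {Gate, Pilot, Origin, Aircraft, FlightNo}.

Gate, Pilot, Origin, Aircraft, FlightNo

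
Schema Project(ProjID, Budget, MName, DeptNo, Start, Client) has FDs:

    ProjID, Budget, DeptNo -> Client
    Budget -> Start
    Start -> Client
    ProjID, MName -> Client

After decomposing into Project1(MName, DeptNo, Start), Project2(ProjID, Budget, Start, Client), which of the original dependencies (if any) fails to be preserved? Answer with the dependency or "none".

ProjID, MName -> Client

Check ProjID, MName → Client: no single fragment contains all of {ProjID, MName, Client}, and the restricted closure of {ProjID, MName} across the fragments never reaches {Client}.
ProjID, Budget, DeptNo → Client is preserved.
Budget → Start is preserved.
Start → Client is preserved.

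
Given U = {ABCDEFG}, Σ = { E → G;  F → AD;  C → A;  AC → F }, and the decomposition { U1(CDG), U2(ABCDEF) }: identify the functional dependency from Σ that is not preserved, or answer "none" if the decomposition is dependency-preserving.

Check E → G: no single fragment contains all of {EG}, and the restricted closure of {E} across the fragments never reaches {G}.
F → AD is preserved.
C → A is preserved.
AC → F is preserved.

E → G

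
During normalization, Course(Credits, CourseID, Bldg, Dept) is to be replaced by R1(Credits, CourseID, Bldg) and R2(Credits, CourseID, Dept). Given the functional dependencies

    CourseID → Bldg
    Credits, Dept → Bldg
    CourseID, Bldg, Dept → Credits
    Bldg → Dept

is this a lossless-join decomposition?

Common attributes: R1 ∩ R2 = {Credits, CourseID}.
Closure of {Credits, CourseID}: CourseID → Bldg applies, adding Bldg; Bldg → Dept applies, adding Dept. So (Credits, CourseID)⁺ = {Credits, CourseID, Bldg, Dept}.
This closure contains every attribute of R1, so R1 ∩ R2 → R1. The join is lossless.

Yes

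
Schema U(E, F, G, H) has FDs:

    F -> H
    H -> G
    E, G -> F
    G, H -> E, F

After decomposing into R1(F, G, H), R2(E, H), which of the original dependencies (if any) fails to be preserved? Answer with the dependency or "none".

Check E, G → F: no single fragment contains all of {E, F, G}, and the restricted closure of {E, G} across the fragments never reaches {F}.
F → H is preserved.
H → G is preserved.
G, H → E, F is preserved.

E, G -> F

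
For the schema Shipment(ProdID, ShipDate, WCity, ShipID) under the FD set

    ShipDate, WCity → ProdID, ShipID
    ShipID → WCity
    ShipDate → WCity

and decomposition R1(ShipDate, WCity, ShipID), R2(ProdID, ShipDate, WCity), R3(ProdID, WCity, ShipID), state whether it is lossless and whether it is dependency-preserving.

lossless and dependency-preserving

Lossless test (chase): Rows 1 and 2 agree on ShipDate, WCity; apply ShipDate, WCity→ProdID, ShipID and equate their ProdID, ShipID entries. Row 1 is now all distinguished symbols — the join is lossless.
Dependency preservation: ShipDate, WCity → ProdID, ShipID is not contained in any single fragment, but the restricted closure of its left-hand side across the fragments still reaches the right-hand side; the remaining FDs each lie inside some fragment. All dependencies are preserved.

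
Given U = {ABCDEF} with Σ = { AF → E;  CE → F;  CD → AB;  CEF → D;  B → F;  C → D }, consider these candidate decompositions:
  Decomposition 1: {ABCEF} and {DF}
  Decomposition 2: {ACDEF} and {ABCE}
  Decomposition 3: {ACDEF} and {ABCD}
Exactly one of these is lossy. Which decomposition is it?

Decomposition 1: common = {F}, closure = {F} → lossy.
Decomposition 2: common = {ACE}, closure = {ABCDEF} → lossless.
Decomposition 3: common = {ACD}, closure = {ABCDEF} → lossless.

Decomposition 1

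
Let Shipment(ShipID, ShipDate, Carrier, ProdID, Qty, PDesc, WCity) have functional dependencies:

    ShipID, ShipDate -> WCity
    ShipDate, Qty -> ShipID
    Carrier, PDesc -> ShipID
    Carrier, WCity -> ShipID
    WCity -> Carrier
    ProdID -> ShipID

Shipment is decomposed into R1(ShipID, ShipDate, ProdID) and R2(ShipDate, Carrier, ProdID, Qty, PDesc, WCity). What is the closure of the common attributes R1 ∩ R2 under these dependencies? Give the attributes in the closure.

ShipID, ShipDate, Carrier, ProdID, WCity

R1 ∩ R2 = {ShipDate, ProdID}.
ProdID → ShipID applies, adding ShipID
ShipID, ShipDate → WCity applies, adding WCity
WCity → Carrier applies, adding Carrier
Closure: {ShipID, ShipDate, Carrier, ProdID, WCity}.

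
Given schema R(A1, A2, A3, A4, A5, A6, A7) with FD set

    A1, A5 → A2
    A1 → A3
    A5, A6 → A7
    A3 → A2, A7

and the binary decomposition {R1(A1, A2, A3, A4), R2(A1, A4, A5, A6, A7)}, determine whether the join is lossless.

Common attributes: R1 ∩ R2 = {A1, A4}.
Closure of {A1, A4}: A1 → A3 applies, adding A3; A3 → A2, A7 applies, adding A2, A7. So (A1, A4)⁺ = {A1, A2, A3, A4, A7}.
This closure contains every attribute of R1, so R1 ∩ R2 → R1. The join is lossless.

Yes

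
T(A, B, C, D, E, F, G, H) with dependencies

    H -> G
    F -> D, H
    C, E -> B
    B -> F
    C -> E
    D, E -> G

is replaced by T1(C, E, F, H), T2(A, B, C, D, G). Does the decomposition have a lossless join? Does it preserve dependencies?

Lossless test: (C)⁺ = {B, C, D, E, F, G, H}, which contains all of one fragment — lossless.
Dependency preservation: the restricted closure of {H} across the fragments never reaches {G}, so H → G cannot be enforced without a join — not preserved.

lossless but not dependency-preserving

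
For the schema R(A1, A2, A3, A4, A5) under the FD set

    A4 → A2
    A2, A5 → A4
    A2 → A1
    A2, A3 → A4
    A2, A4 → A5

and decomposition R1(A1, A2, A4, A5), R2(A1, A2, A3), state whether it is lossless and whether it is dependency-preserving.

Lossless test: (A1, A2)⁺ = {A1, A2}, which is a superkey of neither fragment — lossy.
Dependency preservation: the restricted closure of {A2, A3} across the fragments never reaches {A4}, so A2, A3 → A4 cannot be enforced without a join — not preserved.

lossy and not dependency-preserving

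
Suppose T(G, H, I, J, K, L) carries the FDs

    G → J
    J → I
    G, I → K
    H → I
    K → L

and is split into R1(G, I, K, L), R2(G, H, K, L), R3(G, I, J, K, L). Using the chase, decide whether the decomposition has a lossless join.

Chase test. Columns are G, H, I, J, K, L; row i has aⱼ where attribute j ∈ Ri, else bᵢⱼ.
Initial tableau (one row per fragment):
  row 1: a1 b12 a3 b14 a5 a6
  row 2: a1 a2 b23 b24 a5 a6
  row 3: a1 b32 a3 a4 a5 a6
Rows 1 and 2 agree on G; apply G→J and equate their J entries.
Rows 1 and 3 agree on G; apply G→J and equate their J entries.
Rows 1 and 2 agree on J; apply J→I and equate their I entries.
Row 2 is now all distinguished symbols — the join is lossless.

Yes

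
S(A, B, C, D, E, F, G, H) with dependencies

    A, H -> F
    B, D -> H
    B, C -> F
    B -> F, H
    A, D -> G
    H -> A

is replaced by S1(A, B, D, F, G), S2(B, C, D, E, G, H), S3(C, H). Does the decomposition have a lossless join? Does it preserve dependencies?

lossless but not dependency-preserving

Lossless test (chase): Rows 1 and 2 agree on B, D; apply B, D→H and equate their H entries. Rows 1 and 2 agree on B; apply B→F, H and equate their F, H entries. Rows 1 and 2 agree on H; apply H→A and equate their A entries. Rows 1 and 3 agree on H; apply H→A and equate their A entries. Rows 1 and 3 agree on A, H; apply A, H→F and equate their F entries. Row 2 is now all distinguished symbols — the join is lossless.
Dependency preservation: the restricted closure of {A, H} across the fragments never reaches {F}, so A, H → F cannot be enforced without a join — not preserved.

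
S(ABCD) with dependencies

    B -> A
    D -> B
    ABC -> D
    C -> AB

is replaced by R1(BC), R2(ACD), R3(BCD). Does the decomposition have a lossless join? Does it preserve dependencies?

Lossless test (chase): Rows 1 and 3 agree on B; apply B→A and equate their A entries. Rows 2 and 3 agree on D; apply D→B and equate their B entries. Rows 1 and 3 agree on ABC; apply ABC→D and equate their D entries. Rows 1 and 2 agree on C; apply C→AB and equate their AB entries. Row 1 is now all distinguished symbols — the join is lossless.
Dependency preservation: the restricted closure of {B} across the fragments never reaches {A}, so B → A cannot be enforced without a join — not preserved.

lossless but not dependency-preserving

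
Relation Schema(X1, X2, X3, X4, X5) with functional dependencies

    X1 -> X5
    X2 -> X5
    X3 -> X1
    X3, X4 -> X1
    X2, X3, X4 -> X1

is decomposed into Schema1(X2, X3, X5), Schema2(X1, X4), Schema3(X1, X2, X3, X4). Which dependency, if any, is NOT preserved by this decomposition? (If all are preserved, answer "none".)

X1 -> X5

Check X1 → X5: no single fragment contains all of {X1, X5}, and the restricted closure of {X1} across the fragments never reaches {X5}.
X2 → X5 is preserved.
X3 → X1 is preserved.
X3, X4 → X1 is preserved.
X2, X3, X4 → X1 is preserved.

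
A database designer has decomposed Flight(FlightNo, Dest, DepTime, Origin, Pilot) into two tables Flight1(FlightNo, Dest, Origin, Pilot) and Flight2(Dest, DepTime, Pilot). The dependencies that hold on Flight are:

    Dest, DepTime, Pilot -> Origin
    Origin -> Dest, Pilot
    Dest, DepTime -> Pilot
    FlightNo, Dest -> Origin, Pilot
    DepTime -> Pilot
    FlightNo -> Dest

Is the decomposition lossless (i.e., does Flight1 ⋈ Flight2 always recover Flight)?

Common attributes: Flight1 ∩ Flight2 = {Dest, Pilot}.
No dependency enlarges {Dest, Pilot}, so (Dest, Pilot)⁺ = {Dest, Pilot}.
The closure contains neither all of Flight1 = {FlightNo, Dest, Origin, Pilot} nor all of Flight2 = {Dest, DepTime, Pilot}, so the common attributes are not a superkey of either fragment. The join is lossy.

No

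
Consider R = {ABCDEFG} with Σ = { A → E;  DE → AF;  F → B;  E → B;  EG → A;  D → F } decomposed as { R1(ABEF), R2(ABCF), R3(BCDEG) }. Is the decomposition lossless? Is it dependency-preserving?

Lossless test (chase): Rows 1 and 2 agree on A; apply A→E and equate their E entries. No row becomes fully distinguished — the join is lossy.
Dependency preservation: the restricted closure of {DE} across the fragments never reaches {AF}, so DE → AF cannot be enforced without a join — not preserved.

lossy and not dependency-preserving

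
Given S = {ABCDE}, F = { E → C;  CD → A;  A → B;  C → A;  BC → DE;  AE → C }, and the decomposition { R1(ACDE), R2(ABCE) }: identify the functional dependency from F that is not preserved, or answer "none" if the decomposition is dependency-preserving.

E → C lies within R1.
CD → A lies within R1.
A → B lies within R2.
C → A lies within R1.
BC → DE: restricted closure across fragments reaches DE.
AE → C lies within R1.
Every dependency is enforceable on the fragments, so the decomposition is dependency-preserving.

none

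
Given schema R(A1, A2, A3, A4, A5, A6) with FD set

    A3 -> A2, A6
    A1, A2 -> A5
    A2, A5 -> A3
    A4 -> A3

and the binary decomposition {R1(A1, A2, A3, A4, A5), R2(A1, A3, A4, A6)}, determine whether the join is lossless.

Yes

Common attributes: R1 ∩ R2 = {A1, A3, A4}.
Closure of {A1, A3, A4}: A3 → A2, A6 applies, adding A2, A6; A1, A2 → A5 applies, adding A5. So (A1, A3, A4)⁺ = {A1, A2, A3, A4, A5, A6}.
This closure contains every attribute of R1, so R1 ∩ R2 → R1. The join is lossless.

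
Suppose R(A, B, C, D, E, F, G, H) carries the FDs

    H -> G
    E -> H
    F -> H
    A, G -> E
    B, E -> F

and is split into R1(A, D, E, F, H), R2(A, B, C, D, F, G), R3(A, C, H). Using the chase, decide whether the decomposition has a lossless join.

Chase test. Columns are A, B, C, D, E, F, G, H; row i has aⱼ where attribute j ∈ Ri, else bᵢⱼ.
Initial tableau (one row per fragment):
  row 1: a1 b12 b13 a4 a5 a6 b17 a8
  row 2: a1 a2 a3 a4 b25 a6 a7 b28
  row 3: a1 b32 a3 b34 b35 b36 b37 a8
Rows 1 and 3 agree on H; apply H→G and equate their G entries.
Rows 1 and 2 agree on F; apply F→H and equate their H entries.
Rows 1 and 3 agree on A, G; apply A, G→E and equate their E entries.
Rows 1 and 2 agree on H; apply H→G and equate their G entries.
Rows 1 and 2 agree on A, G; apply A, G→E and equate their E entries.
Row 2 is now all distinguished symbols — the join is lossless.

Yes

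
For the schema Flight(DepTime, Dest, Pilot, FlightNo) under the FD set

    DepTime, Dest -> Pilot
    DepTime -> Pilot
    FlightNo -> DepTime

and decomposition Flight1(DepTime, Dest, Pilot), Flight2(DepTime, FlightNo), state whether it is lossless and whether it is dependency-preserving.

lossy but dependency-preserving

Lossless test: (DepTime)⁺ = {DepTime, Pilot}, which is a superkey of neither fragment — lossy.
Dependency preservation: every FD's attributes lie within a single fragment, so each can be enforced locally — preserved.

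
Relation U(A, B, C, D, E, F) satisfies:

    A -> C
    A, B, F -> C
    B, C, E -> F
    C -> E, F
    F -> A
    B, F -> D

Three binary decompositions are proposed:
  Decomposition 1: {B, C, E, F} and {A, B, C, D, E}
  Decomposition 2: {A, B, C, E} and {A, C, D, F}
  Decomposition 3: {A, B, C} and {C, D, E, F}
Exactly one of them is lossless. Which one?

Decomposition 1

Decomposition 1: common = {B, C, E}, closure = {A, B, C, D, E, F} → lossless.
Decomposition 2: common = {A, C}, closure = {A, C, E, F} → lossy.
Decomposition 3: common = {C}, closure = {A, C, E, F} → lossy.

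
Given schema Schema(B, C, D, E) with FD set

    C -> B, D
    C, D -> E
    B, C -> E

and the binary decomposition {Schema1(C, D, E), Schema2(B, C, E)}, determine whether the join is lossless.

Yes

Common attributes: Schema1 ∩ Schema2 = {C, E}.
Closure of {C, E}: C → B, D applies, adding B, D. So (C, E)⁺ = {B, C, D, E}.
This closure contains every attribute of Schema1, so Schema1 ∩ Schema2 → Schema1. The join is lossless.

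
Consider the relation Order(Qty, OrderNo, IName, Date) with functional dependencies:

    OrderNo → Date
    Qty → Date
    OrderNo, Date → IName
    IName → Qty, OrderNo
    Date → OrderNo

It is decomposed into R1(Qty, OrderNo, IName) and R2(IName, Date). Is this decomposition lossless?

Yes

Common attributes: R1 ∩ R2 = {IName}.
Closure of {IName}: IName → Qty, OrderNo applies, adding Qty, OrderNo; OrderNo → Date applies, adding Date. So (IName)⁺ = {Qty, OrderNo, IName, Date}.
This closure contains every attribute of R1, so R1 ∩ R2 → R1. The join is lossless.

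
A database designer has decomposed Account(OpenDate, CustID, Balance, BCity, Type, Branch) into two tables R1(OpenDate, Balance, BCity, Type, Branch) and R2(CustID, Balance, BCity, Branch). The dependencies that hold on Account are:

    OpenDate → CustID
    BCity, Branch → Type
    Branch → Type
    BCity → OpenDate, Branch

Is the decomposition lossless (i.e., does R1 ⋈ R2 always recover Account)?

Common attributes: R1 ∩ R2 = {Balance, BCity, Branch}.
Closure of {Balance, BCity, Branch}: BCity, Branch → Type applies, adding Type; BCity → OpenDate, Branch applies, adding OpenDate; OpenDate → CustID applies, adding CustID. So (Balance, BCity, Branch)⁺ = {OpenDate, CustID, Balance, BCity, Type, Branch}.
This closure contains every attribute of R1, so R1 ∩ R2 → R1. The join is lossless.

Yes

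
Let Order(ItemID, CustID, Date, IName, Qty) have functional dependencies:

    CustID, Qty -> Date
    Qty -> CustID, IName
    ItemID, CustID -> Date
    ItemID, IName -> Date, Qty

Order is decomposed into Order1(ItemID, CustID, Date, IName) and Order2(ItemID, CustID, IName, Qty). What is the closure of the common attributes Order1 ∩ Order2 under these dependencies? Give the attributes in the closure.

Order1 ∩ Order2 = {ItemID, CustID, IName}.
ItemID, CustID → Date applies, adding Date
ItemID, IName → Date, Qty applies, adding Qty
Closure: {ItemID, CustID, Date, IName, Qty}.

ItemID, CustID, Date, IName, Qty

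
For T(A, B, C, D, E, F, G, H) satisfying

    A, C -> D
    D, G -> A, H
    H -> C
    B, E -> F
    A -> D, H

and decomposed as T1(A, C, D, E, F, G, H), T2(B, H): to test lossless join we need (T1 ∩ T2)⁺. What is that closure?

C, H

T1 ∩ T2 = {H}.
H → C applies, adding C
Closure: {C, H}.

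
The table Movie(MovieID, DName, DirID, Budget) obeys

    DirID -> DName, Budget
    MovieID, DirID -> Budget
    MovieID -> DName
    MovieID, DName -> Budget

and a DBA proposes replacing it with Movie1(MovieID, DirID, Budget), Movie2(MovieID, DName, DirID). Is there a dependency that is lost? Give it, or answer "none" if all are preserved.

none

DirID → DName, Budget: restricted closure across fragments reaches DName, Budget.
MovieID, DirID → Budget lies within Movie1.
MovieID → DName lies within Movie2.
MovieID, DName → Budget: restricted closure across fragments reaches Budget.
Every dependency is enforceable on the fragments, so the decomposition is dependency-preserving.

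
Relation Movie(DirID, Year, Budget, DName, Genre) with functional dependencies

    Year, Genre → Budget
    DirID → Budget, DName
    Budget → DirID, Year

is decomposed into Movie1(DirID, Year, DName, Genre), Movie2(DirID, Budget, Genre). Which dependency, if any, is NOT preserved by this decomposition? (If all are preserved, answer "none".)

none

Year, Genre → Budget: restricted closure across fragments reaches Budget.
DirID → Budget, DName: restricted closure across fragments reaches Budget, DName.
Budget → DirID, Year: restricted closure across fragments reaches DirID, Year.
Every dependency is enforceable on the fragments, so the decomposition is dependency-preserving.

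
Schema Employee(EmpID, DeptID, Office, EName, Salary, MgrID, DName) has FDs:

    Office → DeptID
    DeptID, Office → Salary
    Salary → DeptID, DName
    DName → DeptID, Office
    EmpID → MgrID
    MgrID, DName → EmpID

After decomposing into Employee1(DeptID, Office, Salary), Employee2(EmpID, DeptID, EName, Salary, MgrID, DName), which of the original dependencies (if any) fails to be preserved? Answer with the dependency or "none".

Office → DeptID lies within Employee1.
DeptID, Office → Salary lies within Employee1.
Salary → DeptID, DName lies within Employee2.
DName → DeptID, Office: restricted closure across fragments reaches DeptID, Office.
EmpID → MgrID lies within Employee2.
MgrID, DName → EmpID lies within Employee2.
Every dependency is enforceable on the fragments, so the decomposition is dependency-preserving.

none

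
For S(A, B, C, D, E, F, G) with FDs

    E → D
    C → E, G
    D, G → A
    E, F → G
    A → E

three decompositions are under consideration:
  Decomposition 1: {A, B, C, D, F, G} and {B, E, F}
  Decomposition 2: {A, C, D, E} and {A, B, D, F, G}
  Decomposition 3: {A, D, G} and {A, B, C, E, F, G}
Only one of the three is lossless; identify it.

Decomposition 1: common = {B, F}, closure = {B, F} → lossy.
Decomposition 2: common = {A, D}, closure = {A, D, E} → lossy.
Decomposition 3: common = {A, G}, closure = {A, D, E, G} → lossless.

Decomposition 3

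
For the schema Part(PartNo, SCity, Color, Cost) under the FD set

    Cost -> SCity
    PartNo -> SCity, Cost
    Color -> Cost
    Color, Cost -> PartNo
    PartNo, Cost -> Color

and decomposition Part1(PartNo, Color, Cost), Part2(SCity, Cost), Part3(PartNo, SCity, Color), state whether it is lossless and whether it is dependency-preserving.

lossless and dependency-preserving

Lossless test (chase): Rows 1 and 2 agree on Cost; apply Cost→SCity and equate their SCity entries. Rows 1 and 3 agree on PartNo; apply PartNo→SCity, Cost and equate their SCity, Cost entries. Row 1 is now all distinguished symbols — the join is lossless.
Dependency preservation: PartNo → SCity, Cost is not contained in any single fragment, but the restricted closure of its left-hand side across the fragments still reaches the right-hand side; the remaining FDs each lie inside some fragment. All dependencies are preserved.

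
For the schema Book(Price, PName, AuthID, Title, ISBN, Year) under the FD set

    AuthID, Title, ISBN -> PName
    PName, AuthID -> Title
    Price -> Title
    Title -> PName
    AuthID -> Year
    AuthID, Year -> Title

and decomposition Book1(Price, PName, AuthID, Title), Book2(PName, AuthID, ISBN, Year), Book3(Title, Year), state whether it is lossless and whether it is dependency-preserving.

Lossless test (chase): Rows 1 and 2 agree on PName, AuthID; apply PName, AuthID→Title and equate their Title entries. Rows 1 and 3 agree on Title; apply Title→PName and equate their PName entries. Rows 1 and 2 agree on AuthID; apply AuthID→Year and equate their Year entries. No row becomes fully distinguished — the join is lossy.
Dependency preservation: AuthID, Title, ISBN → PName; AuthID, Year → Title are not contained in any single fragment, but the restricted closure of each left-hand side across the fragments still reaches the right-hand side; the remaining FDs each lie inside some fragment. All dependencies are preserved.

lossy but dependency-preserving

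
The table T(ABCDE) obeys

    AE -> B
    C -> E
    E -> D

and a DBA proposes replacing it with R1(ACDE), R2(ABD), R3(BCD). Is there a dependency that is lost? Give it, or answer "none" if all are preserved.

AE -> B

Check AE → B: no single fragment contains all of {ABE}, and the restricted closure of {AE} across the fragments never reaches {B}.
C → E is preserved.
E → D is preserved.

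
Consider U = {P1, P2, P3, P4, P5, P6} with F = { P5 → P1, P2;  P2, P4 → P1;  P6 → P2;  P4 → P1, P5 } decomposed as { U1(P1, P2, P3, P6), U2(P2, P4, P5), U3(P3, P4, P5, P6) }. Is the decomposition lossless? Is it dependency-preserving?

lossy and not dependency-preserving

Lossless test (chase): Rows 2 and 3 agree on P5; apply P5→P1, P2 and equate their P1, P2 entries. No row becomes fully distinguished — the join is lossy.
Dependency preservation: the restricted closure of {P5} across the fragments never reaches {P1, P2}, so P5 → P1, P2 cannot be enforced without a join — not preserved.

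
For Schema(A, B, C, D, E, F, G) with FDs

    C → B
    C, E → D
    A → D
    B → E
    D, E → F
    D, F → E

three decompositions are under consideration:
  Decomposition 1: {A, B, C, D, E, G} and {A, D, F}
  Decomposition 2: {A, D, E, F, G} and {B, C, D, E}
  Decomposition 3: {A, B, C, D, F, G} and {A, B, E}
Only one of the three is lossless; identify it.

Decomposition 3

Decomposition 1: common = {A, D}, closure = {A, D} → lossy.
Decomposition 2: common = {D, E}, closure = {D, E, F} → lossy.
Decomposition 3: common = {A, B}, closure = {A, B, D, E, F} → lossless.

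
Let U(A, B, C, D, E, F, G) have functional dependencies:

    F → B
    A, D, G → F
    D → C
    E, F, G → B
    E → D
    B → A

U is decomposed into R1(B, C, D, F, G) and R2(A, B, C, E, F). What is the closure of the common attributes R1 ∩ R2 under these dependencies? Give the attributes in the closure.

R1 ∩ R2 = {B, C, F}.
B → A applies, adding A
Closure: {A, B, C, F}.

A, B, C, F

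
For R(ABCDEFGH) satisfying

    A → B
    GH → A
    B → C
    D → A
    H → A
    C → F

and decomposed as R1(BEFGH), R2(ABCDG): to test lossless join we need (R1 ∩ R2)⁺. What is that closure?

BCFG

R1 ∩ R2 = {BG}.
B → C applies, adding C
C → F applies, adding F
Closure: {BCFG}.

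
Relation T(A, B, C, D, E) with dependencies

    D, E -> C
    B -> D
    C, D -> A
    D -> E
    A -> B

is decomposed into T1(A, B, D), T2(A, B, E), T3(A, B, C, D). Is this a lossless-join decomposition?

Chase test. Columns are A, B, C, D, E; row i has aⱼ where attribute j ∈ Ti, else bᵢⱼ.
Initial tableau (one row per fragment):
  row 1: a1 a2 b13 a4 b15
  row 2: a1 a2 b23 b24 a5
  row 3: a1 a2 a3 a4 b35
Rows 1 and 2 agree on B; apply B→D and equate their D entries.
Rows 1 and 2 agree on D; apply D→E and equate their E entries.
Rows 1 and 3 agree on D; apply D→E and equate their E entries.
Rows 1 and 2 agree on D, E; apply D, E→C and equate their C entries.
Rows 1 and 3 agree on D, E; apply D, E→C and equate their C entries.
Row 1 is now all distinguished symbols — the join is lossless.

Yes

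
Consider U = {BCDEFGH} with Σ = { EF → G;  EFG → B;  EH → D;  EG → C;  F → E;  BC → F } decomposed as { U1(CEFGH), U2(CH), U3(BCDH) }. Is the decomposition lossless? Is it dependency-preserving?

lossy and not dependency-preserving

Lossless test (chase): applying each FD to every pair of rows produces no changes in the tableau, so no row becomes fully distinguished — the join is lossy.
Dependency preservation: the restricted closure of {EFG} across the fragments never reaches {B}, so EFG → B cannot be enforced without a join — not preserved.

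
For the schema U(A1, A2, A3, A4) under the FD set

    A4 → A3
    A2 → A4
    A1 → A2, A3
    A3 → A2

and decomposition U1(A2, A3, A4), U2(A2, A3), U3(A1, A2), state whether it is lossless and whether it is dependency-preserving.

Lossless test (chase): Rows 1 and 2 agree on A2; apply A2→A4 and equate their A4 entries. Rows 1 and 3 agree on A2; apply A2→A4 and equate their A4 entries. Rows 1 and 3 agree on A4; apply A4→A3 and equate their A3 entries. Row 3 is now all distinguished symbols — the join is lossless.
Dependency preservation: A1 → A2, A3 is not contained in any single fragment, but the restricted closure of its left-hand side across the fragments still reaches the right-hand side; the remaining FDs each lie inside some fragment. All dependencies are preserved.

lossless and dependency-preserving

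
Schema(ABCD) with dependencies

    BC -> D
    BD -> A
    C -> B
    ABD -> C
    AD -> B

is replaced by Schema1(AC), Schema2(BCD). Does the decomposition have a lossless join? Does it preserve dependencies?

Lossless test: (C)⁺ = {ABCD}, which contains all of one fragment — lossless.
Dependency preservation: the restricted closure of {AD} across the fragments never reaches {B}, so AD → B cannot be enforced without a join — not preserved.

lossless but not dependency-preserving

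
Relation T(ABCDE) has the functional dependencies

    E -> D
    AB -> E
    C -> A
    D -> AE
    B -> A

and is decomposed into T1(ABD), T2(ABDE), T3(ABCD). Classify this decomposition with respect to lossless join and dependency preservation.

lossless and dependency-preserving

Lossless test (chase): Rows 1 and 2 agree on AB; apply AB→E and equate their E entries. Rows 1 and 3 agree on AB; apply AB→E and equate their E entries. Row 3 is now all distinguished symbols — the join is lossless.
Dependency preservation: every FD's attributes lie within a single fragment, so each can be enforced locally — preserved.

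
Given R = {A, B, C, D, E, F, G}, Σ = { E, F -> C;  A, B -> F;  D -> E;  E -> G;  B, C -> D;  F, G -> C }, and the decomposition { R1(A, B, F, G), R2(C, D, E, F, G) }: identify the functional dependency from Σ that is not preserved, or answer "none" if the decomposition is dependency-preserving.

B, C -> D

Check B, C → D: no single fragment contains all of {B, C, D}, and the restricted closure of {B, C} across the fragments never reaches {D}.
E, F → C is preserved.
A, B → F is preserved.
D → E is preserved.
E → G is preserved.
F, G → C is preserved.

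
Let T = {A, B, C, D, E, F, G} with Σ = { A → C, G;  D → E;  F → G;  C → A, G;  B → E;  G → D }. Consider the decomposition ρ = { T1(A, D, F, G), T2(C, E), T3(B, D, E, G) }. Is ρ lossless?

Chase test. Columns are A, B, C, D, E, F, G; row i has aⱼ where attribute j ∈ Ti, else bᵢⱼ.
Initial tableau (one row per fragment):
  row 1: a1 b12 b13 a4 b15 a6 a7
  row 2: b21 b22 a3 b24 a5 b26 b27
  row 3: b31 a2 b33 a4 a5 b36 a7
Rows 1 and 3 agree on D; apply D→E and equate their E entries.
No row becomes fully distinguished — the join is lossy.

No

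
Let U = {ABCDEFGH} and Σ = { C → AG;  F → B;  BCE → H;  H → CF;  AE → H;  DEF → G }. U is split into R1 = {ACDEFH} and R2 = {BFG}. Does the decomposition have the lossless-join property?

No

Common attributes: R1 ∩ R2 = {F}.
Closure of {F}: F → B applies, adding B. So (F)⁺ = {BF}.
The closure contains neither all of R1 = {ACDEFH} nor all of R2 = {BFG}, so the common attributes are not a superkey of either fragment. The join is lossy.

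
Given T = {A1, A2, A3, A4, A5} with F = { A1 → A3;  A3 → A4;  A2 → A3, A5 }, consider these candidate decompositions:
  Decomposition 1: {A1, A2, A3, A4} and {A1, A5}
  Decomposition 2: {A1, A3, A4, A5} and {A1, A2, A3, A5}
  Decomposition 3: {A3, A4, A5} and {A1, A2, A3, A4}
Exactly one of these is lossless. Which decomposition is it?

Decomposition 1: common = {A1}, closure = {A1, A3, A4} → lossy.
Decomposition 2: common = {A1, A3, A5}, closure = {A1, A3, A4, A5} → lossless.
Decomposition 3: common = {A3, A4}, closure = {A3, A4} → lossy.

Decomposition 2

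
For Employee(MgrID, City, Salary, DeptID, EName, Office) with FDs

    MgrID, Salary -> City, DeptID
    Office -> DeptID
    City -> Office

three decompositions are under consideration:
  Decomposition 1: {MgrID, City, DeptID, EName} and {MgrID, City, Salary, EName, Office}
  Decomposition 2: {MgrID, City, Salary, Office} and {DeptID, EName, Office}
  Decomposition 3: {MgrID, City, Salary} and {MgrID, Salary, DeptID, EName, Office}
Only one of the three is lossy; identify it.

Decomposition 2

Decomposition 1: common = {MgrID, City, EName}, closure = {MgrID, City, DeptID, EName, Office} → lossless.
Decomposition 2: common = {Office}, closure = {DeptID, Office} → lossy.
Decomposition 3: common = {MgrID, Salary}, closure = {MgrID, City, Salary, DeptID, Office} → lossless.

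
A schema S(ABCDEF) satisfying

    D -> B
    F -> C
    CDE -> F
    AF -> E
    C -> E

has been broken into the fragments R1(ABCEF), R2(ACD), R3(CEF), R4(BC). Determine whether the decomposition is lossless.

Chase test. Columns are ABCDEF; row i has aⱼ where attribute j ∈ Ri, else bᵢⱼ.
Initial tableau (one row per fragment):
  row 1: a1 a2 a3 b14 a5 a6
  row 2: a1 b22 a3 a4 b25 b26
  row 3: b31 b32 a3 b34 a5 a6
  row 4: b41 a2 a3 b44 b45 b46
Rows 1 and 2 agree on C; apply C→E and equate their E entries.
Rows 1 and 4 agree on C; apply C→E and equate their E entries.
No row becomes fully distinguished — the join is lossy.

No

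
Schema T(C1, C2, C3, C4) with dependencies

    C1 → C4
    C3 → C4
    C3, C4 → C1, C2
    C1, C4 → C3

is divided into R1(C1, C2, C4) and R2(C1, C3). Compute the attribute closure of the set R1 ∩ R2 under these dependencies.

R1 ∩ R2 = {C1}.
C1 → C4 applies, adding C4
C1, C4 → C3 applies, adding C3
C3, C4 → C1, C2 applies, adding C2
Closure: {C1, C2, C3, C4}.

C1, C2, C3, C4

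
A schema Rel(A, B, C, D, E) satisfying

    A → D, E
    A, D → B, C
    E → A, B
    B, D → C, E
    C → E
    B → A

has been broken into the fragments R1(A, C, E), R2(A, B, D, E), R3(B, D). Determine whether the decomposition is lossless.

Chase test. Columns are A, B, C, D, E; row i has aⱼ where attribute j ∈ Ri, else bᵢⱼ.
Initial tableau (one row per fragment):
  row 1: a1 b12 a3 b14 a5
  row 2: a1 a2 b23 a4 a5
  row 3: b31 a2 b33 a4 b35
Rows 1 and 2 agree on A; apply A→D, E and equate their D, E entries.
Rows 1 and 2 agree on A, D; apply A, D→B, C and equate their B, C entries.
Rows 1 and 3 agree on B, D; apply B, D→C, E and equate their C, E entries.
Rows 1 and 3 agree on B; apply B→A and equate their A entries.
Row 1 is now all distinguished symbols — the join is lossless.

Yes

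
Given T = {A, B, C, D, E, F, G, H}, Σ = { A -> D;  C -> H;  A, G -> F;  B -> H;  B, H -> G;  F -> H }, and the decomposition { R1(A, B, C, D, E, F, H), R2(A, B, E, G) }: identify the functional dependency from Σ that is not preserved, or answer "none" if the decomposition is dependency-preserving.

Check A, G → F: no single fragment contains all of {A, F, G}, and the restricted closure of {A, G} across the fragments never reaches {F}.
A → D is preserved.
C → H is preserved.
B → H is preserved.
B, H → G is preserved.
F → H is preserved.

A, G -> F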